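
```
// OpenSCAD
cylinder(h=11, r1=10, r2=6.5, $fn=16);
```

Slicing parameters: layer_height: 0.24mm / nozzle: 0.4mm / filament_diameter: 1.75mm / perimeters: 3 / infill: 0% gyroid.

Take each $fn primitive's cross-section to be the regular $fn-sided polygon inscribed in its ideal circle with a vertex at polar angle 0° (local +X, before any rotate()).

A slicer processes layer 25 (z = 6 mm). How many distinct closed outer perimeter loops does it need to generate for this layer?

1

At z = 6 mm: the cone (r1=10→r2=6.5) has section circumradius 8.091 here — a regular 16-gon. The result has 1 disconnected region.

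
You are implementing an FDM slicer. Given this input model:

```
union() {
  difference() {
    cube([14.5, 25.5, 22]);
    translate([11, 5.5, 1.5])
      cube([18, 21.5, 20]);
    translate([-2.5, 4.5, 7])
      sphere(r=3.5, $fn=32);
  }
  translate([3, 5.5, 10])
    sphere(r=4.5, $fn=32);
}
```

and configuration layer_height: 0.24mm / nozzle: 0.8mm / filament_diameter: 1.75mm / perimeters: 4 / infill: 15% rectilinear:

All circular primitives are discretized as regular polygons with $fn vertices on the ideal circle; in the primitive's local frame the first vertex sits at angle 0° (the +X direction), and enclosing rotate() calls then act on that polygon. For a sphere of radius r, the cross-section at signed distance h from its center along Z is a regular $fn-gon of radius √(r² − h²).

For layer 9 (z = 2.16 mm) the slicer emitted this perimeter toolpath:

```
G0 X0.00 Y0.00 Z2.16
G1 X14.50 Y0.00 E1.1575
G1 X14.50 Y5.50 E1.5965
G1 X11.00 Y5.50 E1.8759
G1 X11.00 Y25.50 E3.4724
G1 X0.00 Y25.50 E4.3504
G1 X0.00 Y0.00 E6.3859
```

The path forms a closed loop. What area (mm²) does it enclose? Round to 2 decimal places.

Apply the shoelace formula to the sequence of (X, Y) vertices; enclosed area = 299.75 mm².

299.75 mm²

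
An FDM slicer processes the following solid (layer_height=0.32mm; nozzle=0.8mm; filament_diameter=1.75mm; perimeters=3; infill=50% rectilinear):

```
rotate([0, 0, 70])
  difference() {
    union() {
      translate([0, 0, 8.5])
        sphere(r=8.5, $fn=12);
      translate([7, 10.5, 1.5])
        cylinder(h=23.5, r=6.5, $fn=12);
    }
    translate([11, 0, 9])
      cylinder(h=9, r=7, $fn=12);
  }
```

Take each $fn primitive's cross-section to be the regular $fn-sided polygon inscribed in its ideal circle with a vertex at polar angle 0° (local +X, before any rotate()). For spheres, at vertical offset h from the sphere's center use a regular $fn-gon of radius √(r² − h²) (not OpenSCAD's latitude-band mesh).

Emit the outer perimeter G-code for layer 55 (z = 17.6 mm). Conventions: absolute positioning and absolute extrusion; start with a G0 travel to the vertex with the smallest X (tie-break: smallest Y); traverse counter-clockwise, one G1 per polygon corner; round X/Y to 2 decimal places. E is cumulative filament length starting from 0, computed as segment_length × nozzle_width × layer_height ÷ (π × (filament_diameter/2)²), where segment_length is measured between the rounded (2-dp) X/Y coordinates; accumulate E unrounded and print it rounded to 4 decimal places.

G0 X-13.87 Y9.04 Z17.60
G1 X-12.45 Y5.99 E0.3581
G1 X-9.70 Y4.06 E0.7157
G1 X-6.34 Y3.77 E1.0746
G1 X-3.29 Y5.19 E1.4327
G1 X-2.10 Y6.90 E1.6544
G1 X-3.13 Y9.12 E1.9149
G1 X-2.82 Y12.73 E2.3005
G1 X-2.17 Y13.65 E2.4204
G1 X-2.49 Y14.35 E2.5023
G1 X-5.25 Y16.28 E2.8608
G1 X-8.60 Y16.57 E3.2187
G1 X-11.65 Y15.15 E3.5767
G1 X-13.58 Y12.39 E3.9352
G1 X-13.87 Y9.04 E4.2931

At z = 17.6 mm: the sphere is not intersected at this z (|z−center|=9.100 > r=8.5); the r=6.5 cylinder at (7, 10.5) gives a regular 12-gon of circumradius 6.5 (constant along its height); Merging all regions: only the r=6.5 cylinder at (7, 10.5) is present, so the union is just that shape — 1 connected region; the r=7 cylinder at (11, 0) contributes a regular 12-gon of circumradius 7; Subtracting the remaining from the first: starting from the result so far, the r=7 cylinder at (11, 0) partially overlaps it — only the 9.13 mm² overlap (of its 147.00 mm²) is removed, clipping the outline — 1 connected region; (whole slice rotated 70° about Z — lengths, areas and connectivity unchanged). The outline is a single polygon with 14 vertices. Extrusion per mm of travel: 0.8 × 0.32 / (π × 0.875²) = 0.106432. Accumulating E over each segment gives final E = 4.2931.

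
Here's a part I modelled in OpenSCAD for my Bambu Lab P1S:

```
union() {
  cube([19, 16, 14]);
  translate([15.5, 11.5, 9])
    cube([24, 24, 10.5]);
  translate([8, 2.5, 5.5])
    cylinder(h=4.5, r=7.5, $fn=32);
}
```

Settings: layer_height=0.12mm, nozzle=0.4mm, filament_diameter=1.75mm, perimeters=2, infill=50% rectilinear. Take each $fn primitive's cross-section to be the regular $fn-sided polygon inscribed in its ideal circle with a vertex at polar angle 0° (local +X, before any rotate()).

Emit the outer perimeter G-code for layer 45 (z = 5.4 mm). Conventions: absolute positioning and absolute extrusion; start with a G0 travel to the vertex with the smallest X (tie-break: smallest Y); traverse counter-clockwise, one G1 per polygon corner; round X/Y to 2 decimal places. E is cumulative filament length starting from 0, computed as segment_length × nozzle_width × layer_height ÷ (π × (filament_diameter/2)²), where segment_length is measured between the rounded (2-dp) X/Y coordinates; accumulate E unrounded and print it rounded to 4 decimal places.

At z = 5.4 mm: the cube (footprint 19×16) is included at this height; the cube at (15.5, 11.5) is absent (z outside [9, 19.5]); the cylinder at (8, 2.5) is absent (z outside [5.5, 10]); Taking the union: only the 19×16 cube is present, so the union is just that shape — 1 connected region. The outline is a single polygon with 4 vertices. Extrusion per mm of travel: 0.4 × 0.12 / (π × 0.875²) = 0.019956. Accumulating E over each segment gives final E = 1.3969.

G0 X0.00 Y0.00 Z5.40
G1 X19.00 Y0.00 E0.3792
G1 X19.00 Y16.00 E0.6985
G1 X0.00 Y16.00 E1.0776
G1 X0.00 Y0.00 E1.3969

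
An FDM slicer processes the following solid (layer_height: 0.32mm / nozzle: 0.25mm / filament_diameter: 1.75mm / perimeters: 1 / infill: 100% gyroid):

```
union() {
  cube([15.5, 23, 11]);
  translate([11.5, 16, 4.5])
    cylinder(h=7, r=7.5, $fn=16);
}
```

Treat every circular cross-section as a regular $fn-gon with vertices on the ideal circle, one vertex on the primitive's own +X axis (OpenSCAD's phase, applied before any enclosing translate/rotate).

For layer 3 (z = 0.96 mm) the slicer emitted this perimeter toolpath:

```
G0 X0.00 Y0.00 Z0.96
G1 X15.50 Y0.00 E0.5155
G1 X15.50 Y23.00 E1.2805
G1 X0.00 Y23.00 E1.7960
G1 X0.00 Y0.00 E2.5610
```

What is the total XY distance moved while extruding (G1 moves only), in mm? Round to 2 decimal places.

Sum the Euclidean lengths of each G1 segment: total = 77.00 mm.

77.00 mm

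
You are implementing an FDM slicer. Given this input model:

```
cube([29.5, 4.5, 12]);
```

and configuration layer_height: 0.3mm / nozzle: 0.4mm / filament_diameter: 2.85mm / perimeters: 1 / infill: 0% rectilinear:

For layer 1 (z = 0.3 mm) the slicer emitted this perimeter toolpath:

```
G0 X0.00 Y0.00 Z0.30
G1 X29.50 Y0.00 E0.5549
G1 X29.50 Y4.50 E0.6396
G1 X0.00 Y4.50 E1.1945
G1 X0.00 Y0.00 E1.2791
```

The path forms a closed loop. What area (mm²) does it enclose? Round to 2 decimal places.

132.75 mm²

Apply the shoelace formula to the sequence of (X, Y) vertices; enclosed area = 132.75 mm².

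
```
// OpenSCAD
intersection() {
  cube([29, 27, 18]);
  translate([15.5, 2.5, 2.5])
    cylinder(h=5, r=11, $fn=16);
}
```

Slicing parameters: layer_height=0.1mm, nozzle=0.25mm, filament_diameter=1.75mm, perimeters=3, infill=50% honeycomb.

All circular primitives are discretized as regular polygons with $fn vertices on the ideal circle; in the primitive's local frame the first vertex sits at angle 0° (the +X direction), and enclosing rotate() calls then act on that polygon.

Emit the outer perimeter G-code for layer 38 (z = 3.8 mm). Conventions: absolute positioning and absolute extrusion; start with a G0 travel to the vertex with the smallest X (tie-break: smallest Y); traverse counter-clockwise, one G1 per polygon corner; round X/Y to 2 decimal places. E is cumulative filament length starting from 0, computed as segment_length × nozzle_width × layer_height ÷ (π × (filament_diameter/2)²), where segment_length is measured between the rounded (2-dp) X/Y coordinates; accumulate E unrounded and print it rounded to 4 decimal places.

G0 X4.50 Y2.50 Z3.80
G1 X5.00 Y0.00 E0.0265
G1 X26.00 Y0.00 E0.2448
G1 X26.50 Y2.50 E0.2713
G1 X25.66 Y6.71 E0.3159
G1 X23.28 Y10.28 E0.3605
G1 X19.71 Y12.66 E0.4051
G1 X15.50 Y13.50 E0.4497
G1 X11.29 Y12.66 E0.4943
G1 X7.72 Y10.28 E0.5389
G1 X5.34 Y6.71 E0.5835
G1 X4.50 Y2.50 E0.6281

At z = 3.8 mm: the 29×27 cube contributes its full rectangle; the cylinder at (15.5, 2.5): section is a regular 16-gon, circumradius r=11; Taking the intersection: the r=11 cylinder at (15.5, 2.5) partially overlaps the 29×27 cube; clipping to the common part keeps 238.98 mm² — 1 connected region. The outline is a single polygon with 11 vertices. Extrusion per mm of travel: 0.25 × 0.1 / (π × 0.875²) = 0.010394. Accumulating E over each segment gives final E = 0.6281.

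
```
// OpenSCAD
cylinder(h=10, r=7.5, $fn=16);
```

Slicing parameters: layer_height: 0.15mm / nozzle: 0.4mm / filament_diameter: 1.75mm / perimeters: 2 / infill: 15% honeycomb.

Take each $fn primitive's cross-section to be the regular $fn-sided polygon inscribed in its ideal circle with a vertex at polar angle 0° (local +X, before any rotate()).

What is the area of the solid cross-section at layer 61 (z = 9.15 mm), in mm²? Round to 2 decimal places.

172.21 mm²

At z = 9.15 mm: the r=7.5 cylinder contributes a regular 16-gon of circumradius 7.5 (area = (16/2)·7.500²·sin(360°/16) = 172.21 mm²). Overall, the cross-section is a single solid region. Net area = 172.21 mm².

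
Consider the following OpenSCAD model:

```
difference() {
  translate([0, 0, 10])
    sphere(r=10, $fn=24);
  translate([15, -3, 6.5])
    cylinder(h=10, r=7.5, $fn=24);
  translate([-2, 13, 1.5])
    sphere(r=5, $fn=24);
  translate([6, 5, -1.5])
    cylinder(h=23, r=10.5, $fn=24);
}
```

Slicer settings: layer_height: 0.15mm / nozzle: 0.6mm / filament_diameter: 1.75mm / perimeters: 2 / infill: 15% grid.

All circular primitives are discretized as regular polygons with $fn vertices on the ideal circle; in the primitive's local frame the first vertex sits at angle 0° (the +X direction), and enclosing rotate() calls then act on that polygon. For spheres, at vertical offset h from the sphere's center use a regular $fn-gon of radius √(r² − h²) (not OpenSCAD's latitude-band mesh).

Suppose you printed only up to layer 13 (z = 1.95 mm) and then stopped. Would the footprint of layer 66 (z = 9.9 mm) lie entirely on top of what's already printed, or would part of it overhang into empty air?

part overhangs

Compare the two slices. At z = 1.95: the r=10 sphere slices to a regular 24-gon of circumradius 5.933 (√(r²−h²) with h=8.05 from center) (area = (24/2)·5.933²·sin(360°/24) = 109.32 mm²); the cylinder at (15, -3) does not reach this height (z outside [6.5, 16.5]); the sphere at (-2, 13): section is a regular 24-gon, circumradius = √(r²−h²) = √(5²−0.45²) = 4.980 (area = (24/2)·4.980²·sin(360°/24) = 77.02 mm²); the r=10.5 cylinder at (6, 5) gives a regular 24-gon of circumradius 10.5 (constant along its height) (area = (24/2)·10.500²·sin(360°/24) = 342.42 mm²); Taking the first minus the rest: starting from the r=10 sphere (109.32 mm²), the r=5 sphere at (-2, 13) misses the remaining region (no effect); the r=10.5 cylinder at (6, 5) partially overlaps it — only the 78.72 mm² overlap (of its 342.42 mm²) is removed, clipping the outline — area = 30.59 mm². At z = 9.9: the r=10 sphere contributes a regular 24-gon of circumradius √(10²−0.1²) = 9.999 (area = (24/2)·9.999²·sin(360°/24) = 310.55 mm²); the r=7.5 cylinder at (15, -3) contributes a regular 24-gon of circumradius 7.5 (area = (24/2)·7.500²·sin(360°/24) = 174.70 mm²); the sphere at (-2, 13) is not intersected at this z (|z−center|=8.400 > r=5); the cylinder at (6, 5): section is a regular 24-gon, circumradius r=10.5 (area = (24/2)·10.500²·sin(360°/24) = 342.42 mm²); Subtracting the remaining from the first: starting from the r=10 sphere (310.55 mm²), the r=7.5 cylinder at (15, -3) partially overlaps it — only the 11.63 mm² overlap (of its 174.70 mm²) is removed, clipping the outline; the r=10.5 cylinder at (6, 5) partially overlaps it — only the 159.47 mm² overlap (of its 342.42 mm²) is removed, clipping the outline — area = 139.45 mm². Checking containment: at z = 9.9 the cross-section extends beyond the z = 1.95 cross-section by about 108.86 mm².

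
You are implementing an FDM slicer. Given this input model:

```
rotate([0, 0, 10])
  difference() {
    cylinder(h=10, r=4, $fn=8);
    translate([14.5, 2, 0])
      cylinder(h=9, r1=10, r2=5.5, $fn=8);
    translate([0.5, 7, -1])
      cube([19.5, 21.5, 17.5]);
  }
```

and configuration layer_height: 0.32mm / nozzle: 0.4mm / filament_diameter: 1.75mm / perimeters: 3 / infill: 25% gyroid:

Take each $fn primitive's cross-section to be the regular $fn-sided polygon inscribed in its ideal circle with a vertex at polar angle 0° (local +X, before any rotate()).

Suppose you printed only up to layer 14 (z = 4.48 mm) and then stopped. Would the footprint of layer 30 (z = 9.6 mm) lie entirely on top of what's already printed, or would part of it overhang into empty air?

Compare the two slices. At z = 4.48: the cylinder: section is a regular 8-gon, circumradius r=4 (area = (8/2)·4.000²·sin(360°/8) = 45.25 mm²); the cone at (14.5, 2): at t=0.498 of its height the radius interpolates to r₁+(r₂−r₁)t = 7.760, giving a regular 8-gon of that circumradius (area = (8/2)·7.760²·sin(360°/8) = 170.32 mm²); the 19.5×21.5 cube at (0.5, 7) contributes its full rectangle (area 419.25 mm²); Subtracting the remaining from the first: starting from the r=4 cylinder (45.25 mm²), the cone at (14.5, 2) misses the remaining region (no effect); the 19.5×21.5 cube at (0.5, 7) misses the remaining region (no effect) — area = 45.25 mm²; (whole slice rotated 10° about Z — lengths, areas and connectivity unchanged). At z = 9.6: the r=4 cylinder gives a regular 8-gon of circumradius 4 (constant along its height) (area = (8/2)·4.000²·sin(360°/8) = 45.25 mm²); the cone at (14.5, 2) does not reach this height (z outside [0, 9]); the cube at (0.5, 7) is present — its section is the full 19.5×21.5 rectangle (area 419.25 mm²); Taking the first minus the rest: starting from the r=4 cylinder (45.25 mm²), the 19.5×21.5 cube at (0.5, 7) misses the remaining region (no effect) — area = 45.25 mm²; (rotated 10° about Z; rotation is an isometry so areas/perimeters/island counts are preserved). Checking containment: the cross-section at z = 9.6 is a subset of the cross-section at z = 4.48.

entirely on top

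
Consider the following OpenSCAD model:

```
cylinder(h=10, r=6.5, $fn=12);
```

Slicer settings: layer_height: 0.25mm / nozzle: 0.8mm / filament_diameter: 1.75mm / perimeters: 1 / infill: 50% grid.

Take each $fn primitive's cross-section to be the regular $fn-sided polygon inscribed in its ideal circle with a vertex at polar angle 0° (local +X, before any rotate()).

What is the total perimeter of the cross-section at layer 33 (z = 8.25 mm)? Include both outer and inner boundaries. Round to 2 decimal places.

At z = 8.25 mm: the cylinder: section is a regular 12-gon, circumradius r=6.5 (perimeter = 2·12·6.500·sin(180°/12) = 40.38 mm). Overall, the cross-section is a single solid region. Total boundary length (outer) = 40.38 mm.

40.38 mm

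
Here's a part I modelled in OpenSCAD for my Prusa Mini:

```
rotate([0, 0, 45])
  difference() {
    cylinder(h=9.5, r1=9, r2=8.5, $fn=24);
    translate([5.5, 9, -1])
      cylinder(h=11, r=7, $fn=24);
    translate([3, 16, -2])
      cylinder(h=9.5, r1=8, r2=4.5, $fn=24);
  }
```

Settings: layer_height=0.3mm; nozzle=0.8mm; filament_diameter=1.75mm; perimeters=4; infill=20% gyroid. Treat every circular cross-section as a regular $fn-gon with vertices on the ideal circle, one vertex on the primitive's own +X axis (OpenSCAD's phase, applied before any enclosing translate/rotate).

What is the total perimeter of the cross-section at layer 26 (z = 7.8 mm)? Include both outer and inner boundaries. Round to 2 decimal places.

At z = 7.8 mm: the cone: at t=0.821 of its height the radius interpolates to r₁+(r₂−r₁)t = 8.589, giving a regular 24-gon of that circumradius (perimeter = 2·24·8.589·sin(180°/24) = 53.82 mm); the r=7 cylinder at (5.5, 9) gives a regular 24-gon of circumradius 7 (constant along its height) (perimeter = 2·24·7.000·sin(180°/24) = 43.86 mm); the cone at (3, 16) is not intersected at this z (z outside [-2, 7.5]); Taking the first minus the rest: starting from the cone, the r=7 cylinder at (5.5, 9) partially overlaps it — only the 38.55 mm² overlap (of its 152.19 mm²) is removed, clipping the outline — boundary = 54.65 mm; (rotated 45° about Z; rotation is an isometry so areas/perimeters/island counts are preserved). Overall, the cross-section is a single solid region. Total boundary length (outer) = 54.65 mm.

54.65 mm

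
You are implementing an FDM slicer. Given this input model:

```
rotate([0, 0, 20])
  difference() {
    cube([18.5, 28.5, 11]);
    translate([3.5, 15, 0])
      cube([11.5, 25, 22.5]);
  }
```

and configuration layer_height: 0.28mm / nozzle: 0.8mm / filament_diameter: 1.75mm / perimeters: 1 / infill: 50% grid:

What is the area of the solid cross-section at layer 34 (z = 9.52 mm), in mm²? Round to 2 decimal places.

At z = 9.52 mm: the 18.5×28.5 cube contributes its full rectangle (area 527.25 mm²); the cube at (3.5, 15) (footprint 11.5×25) is included at this height (area 287.50 mm²); Taking the first minus the rest: starting from the 18.5×28.5 cube (527.25 mm²), the 11.5×25 cube at (3.5, 15) partially overlaps it — only the 155.25 mm² overlap (of its 287.50 mm²) is removed, clipping the outline — area = 372.00 mm²; (rotated 20° about Z; rotation is an isometry so areas/perimeters/island counts are preserved). Overall, the cross-section is a single solid region. Net area = 372.00 mm².

372.00 mm²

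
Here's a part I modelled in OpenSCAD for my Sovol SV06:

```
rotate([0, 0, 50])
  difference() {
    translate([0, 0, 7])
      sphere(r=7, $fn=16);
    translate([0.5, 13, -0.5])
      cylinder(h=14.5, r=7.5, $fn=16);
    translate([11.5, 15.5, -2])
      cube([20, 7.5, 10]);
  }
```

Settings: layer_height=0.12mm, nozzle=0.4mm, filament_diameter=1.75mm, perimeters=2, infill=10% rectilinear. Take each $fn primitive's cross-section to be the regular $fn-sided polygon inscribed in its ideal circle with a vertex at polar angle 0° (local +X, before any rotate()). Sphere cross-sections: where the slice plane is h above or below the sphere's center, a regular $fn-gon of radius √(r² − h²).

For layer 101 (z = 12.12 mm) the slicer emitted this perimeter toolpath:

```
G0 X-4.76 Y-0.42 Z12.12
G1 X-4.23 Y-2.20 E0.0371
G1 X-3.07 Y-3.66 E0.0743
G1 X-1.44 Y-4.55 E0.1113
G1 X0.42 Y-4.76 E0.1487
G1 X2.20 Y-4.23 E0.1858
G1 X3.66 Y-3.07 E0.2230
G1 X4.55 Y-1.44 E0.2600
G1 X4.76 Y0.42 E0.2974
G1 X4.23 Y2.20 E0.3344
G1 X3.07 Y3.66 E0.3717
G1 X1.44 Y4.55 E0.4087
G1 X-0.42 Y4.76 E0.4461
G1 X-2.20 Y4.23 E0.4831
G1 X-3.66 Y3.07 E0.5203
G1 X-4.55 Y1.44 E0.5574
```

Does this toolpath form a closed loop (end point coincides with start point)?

no

Start point (G0): (-4.76, -0.42). End point (last G1): the path does not return to the start — open.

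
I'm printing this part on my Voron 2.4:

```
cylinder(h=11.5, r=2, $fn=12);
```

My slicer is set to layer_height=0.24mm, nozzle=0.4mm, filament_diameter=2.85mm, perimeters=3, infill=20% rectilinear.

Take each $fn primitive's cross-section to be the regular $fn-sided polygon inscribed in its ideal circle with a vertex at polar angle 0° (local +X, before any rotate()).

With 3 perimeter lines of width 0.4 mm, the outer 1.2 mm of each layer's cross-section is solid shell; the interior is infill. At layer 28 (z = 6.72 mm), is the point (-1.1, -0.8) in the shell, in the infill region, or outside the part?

At z = 6.72 mm: the r=2 cylinder gives a regular 12-gon of circumradius 2 (constant along its height). Overall, the cross-section is a single solid region. The nearest boundary edge runs (-1.73, -1.00)→(-1.00, -1.73); distance from the point to it = 0.59 mm. The point is inside the cross-section, 0.59 mm from the nearest boundary — within the 1.2 mm shell band (3 × 0.4).

shell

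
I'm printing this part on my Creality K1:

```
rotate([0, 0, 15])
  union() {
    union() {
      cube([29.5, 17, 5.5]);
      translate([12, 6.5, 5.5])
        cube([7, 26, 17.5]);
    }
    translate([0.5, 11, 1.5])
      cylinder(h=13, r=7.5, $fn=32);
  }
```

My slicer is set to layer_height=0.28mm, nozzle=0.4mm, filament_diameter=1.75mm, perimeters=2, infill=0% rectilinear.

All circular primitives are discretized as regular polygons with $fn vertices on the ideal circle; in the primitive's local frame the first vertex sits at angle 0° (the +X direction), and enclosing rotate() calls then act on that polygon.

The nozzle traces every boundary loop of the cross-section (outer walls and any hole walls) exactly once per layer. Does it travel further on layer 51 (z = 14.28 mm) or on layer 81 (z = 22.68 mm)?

layer 51 (z = 14.28 mm)

Layer 51 (z = 14.28): the cube is absent (z outside [0, 5.5]); the 7×26 cube at (12, 6.5) contributes its full rectangle (perimeter 66.00 mm); Combining (union): only the 7×26 cube at (12, 6.5) is present, so the union is just that shape — boundary = 66.00 mm; the cylinder at (0.5, 11): section is a regular 32-gon, circumradius r=7.5 (perimeter = 2·32·7.500·sin(180°/32) = 47.05 mm); Merging all regions: the 2 present regions are separate (no shared area or edge), so areas and boundary lengths simply add and each stays a separate island — boundary = 113.05 mm; (whole slice rotated 15° about Z — lengths, areas and connectivity unchanged). So its perimeter = 113.05 mm. Layer 81 (z = 22.68): the cube is not intersected at this z (z outside [0, 5.5]); the 7×26 cube at (12, 6.5) contributes its full rectangle (perimeter 66.00 mm); Taking the union: only the 7×26 cube at (12, 6.5) is present, so the union is just that shape — boundary = 66.00 mm; the cylinder at (0.5, 11) is not intersected at this z (z outside [1.5, 14.5]); Merging all regions: only the result so far is present, so the union is just that shape — boundary = 66.00 mm; (whole slice rotated 15° about Z — lengths, areas and connectivity unchanged). So its perimeter = 66.00 mm. Layer 51 is larger (113.05 vs 66.00 mm).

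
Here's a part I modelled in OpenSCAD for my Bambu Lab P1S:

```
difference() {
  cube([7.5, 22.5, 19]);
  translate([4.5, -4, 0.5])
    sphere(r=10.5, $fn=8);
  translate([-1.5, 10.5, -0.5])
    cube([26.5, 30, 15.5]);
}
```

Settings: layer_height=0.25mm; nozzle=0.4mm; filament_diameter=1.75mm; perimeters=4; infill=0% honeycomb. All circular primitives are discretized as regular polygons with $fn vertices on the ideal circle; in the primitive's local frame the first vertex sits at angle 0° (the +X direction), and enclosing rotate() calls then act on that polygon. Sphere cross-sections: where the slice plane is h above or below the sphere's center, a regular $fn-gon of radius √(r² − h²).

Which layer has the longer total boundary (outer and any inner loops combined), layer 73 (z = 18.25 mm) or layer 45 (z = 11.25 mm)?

layer 73 (z = 18.25 mm)

Layer 73 (z = 18.25): the cube is present — its section is the full 7.5×22.5 rectangle (perimeter 60.00 mm); the sphere at (4.5, -4) is not intersected at this z (|z−center|=17.750 > r=10.5); the cube at (-1.5, 10.5) does not reach this height (z outside [-0.5, 15]); Taking the first minus the rest: none of the subtracted shapes is present at this height, so the 7.5×22.5 cube is unchanged — boundary = 60.00 mm. So its perimeter = 60.00 mm. Layer 45 (z = 11.25): the cube (footprint 7.5×22.5) is included at this height (perimeter 60.00 mm); the sphere at (4.5, -4) is absent (|z−center|=10.750 > r=10.5); the 26.5×30 cube at (-1.5, 10.5) contributes its full rectangle (perimeter 113.00 mm); Taking the first minus the rest: starting from the 7.5×22.5 cube, the 26.5×30 cube at (-1.5, 10.5) partially overlaps it — only the 90.00 mm² overlap (of its 795.00 mm²) is removed, clipping the outline — boundary = 36.00 mm. So its perimeter = 36.00 mm. Layer 73 is larger (60.00 vs 36.00 mm).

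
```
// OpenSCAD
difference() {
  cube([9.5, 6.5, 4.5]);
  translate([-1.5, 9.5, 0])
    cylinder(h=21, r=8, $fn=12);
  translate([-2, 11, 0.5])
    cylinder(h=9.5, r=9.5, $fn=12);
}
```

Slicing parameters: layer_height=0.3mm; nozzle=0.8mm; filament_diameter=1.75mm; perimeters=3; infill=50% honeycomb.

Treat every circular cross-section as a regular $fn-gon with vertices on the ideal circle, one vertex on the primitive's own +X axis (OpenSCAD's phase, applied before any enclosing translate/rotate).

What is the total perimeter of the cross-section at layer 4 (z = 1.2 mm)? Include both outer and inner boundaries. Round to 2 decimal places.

At z = 1.2 mm: the cube is present — its section is the full 9.5×6.5 rectangle (perimeter 32.00 mm); the cylinder at (-1.5, 9.5): section is a regular 12-gon, circumradius r=8 (perimeter = 2·12·8.000·sin(180°/12) = 49.69 mm); the r=9.5 cylinder at (-2, 11) contributes a regular 12-gon of circumradius 9.5 (perimeter = 2·12·9.500·sin(180°/12) = 59.01 mm); After the difference (first − rest): starting from the 9.5×6.5 cube, the r=8 cylinder at (-1.5, 9.5) partially overlaps it — only the 18.01 mm² overlap (of its 192.00 mm²) is removed, clipping the outline; the r=9.5 cylinder at (-2, 11) partially overlaps it — only the 0.53 mm² overlap (of its 270.75 mm²) is removed, clipping the outline — boundary = 29.20 mm. Overall, the cross-section is a single solid region. Total boundary length (outer) = 29.20 mm.

29.20 mm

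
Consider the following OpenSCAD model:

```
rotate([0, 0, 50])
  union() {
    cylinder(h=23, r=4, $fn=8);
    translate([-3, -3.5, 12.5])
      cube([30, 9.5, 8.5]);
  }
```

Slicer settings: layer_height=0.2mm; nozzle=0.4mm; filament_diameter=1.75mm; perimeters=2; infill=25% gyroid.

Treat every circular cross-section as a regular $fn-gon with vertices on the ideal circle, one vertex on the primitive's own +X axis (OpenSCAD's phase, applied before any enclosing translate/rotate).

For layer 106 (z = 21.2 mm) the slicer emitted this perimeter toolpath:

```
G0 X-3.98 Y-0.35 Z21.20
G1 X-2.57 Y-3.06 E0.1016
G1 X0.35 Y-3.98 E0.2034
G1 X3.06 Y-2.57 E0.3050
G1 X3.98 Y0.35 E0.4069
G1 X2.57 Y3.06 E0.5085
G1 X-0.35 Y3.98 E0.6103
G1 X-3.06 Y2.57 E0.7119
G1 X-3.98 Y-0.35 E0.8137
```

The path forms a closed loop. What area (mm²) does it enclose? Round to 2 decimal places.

Apply the shoelace formula to the sequence of (X, Y) vertices; enclosed area = 45.16 mm².

45.16 mm²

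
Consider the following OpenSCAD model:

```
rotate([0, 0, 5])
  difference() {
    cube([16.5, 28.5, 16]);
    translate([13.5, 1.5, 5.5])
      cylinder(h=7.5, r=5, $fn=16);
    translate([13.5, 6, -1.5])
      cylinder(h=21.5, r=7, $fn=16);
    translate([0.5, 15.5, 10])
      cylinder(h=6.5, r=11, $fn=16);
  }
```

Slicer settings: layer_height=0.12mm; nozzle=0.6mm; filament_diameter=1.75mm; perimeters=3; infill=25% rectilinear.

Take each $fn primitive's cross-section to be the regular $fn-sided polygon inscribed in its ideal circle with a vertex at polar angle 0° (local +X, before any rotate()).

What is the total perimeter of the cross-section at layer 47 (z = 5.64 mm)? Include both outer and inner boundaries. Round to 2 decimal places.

At z = 5.64 mm: the cube is present — its section is the full 16.5×28.5 rectangle (perimeter 90.00 mm); the r=5 cylinder at (13.5, 1.5) contributes a regular 16-gon of circumradius 5 (perimeter = 2·16·5.000·sin(180°/16) = 31.21 mm); the r=7 cylinder at (13.5, 6) gives a regular 16-gon of circumradius 7 (constant along its height) (perimeter = 2·16·7.000·sin(180°/16) = 43.70 mm); the cylinder at (0.5, 15.5) is not intersected at this z (z outside [10, 16.5]); After the difference (first − rest): starting from the 16.5×28.5 cube, the r=5 cylinder at (13.5, 1.5) partially overlaps it — only the 44.74 mm² overlap (of its 76.54 mm²) is removed, clipping the outline; the r=7 cylinder at (13.5, 6) partially overlaps it — only the 66.90 mm² overlap (of its 150.01 mm²) is removed, clipping the outline — boundary = 90.65 mm; (rotated 5° about Z; rotation is an isometry so areas/perimeters/island counts are preserved). Overall, the cross-section is a single solid region. Total boundary length (outer) = 90.65 mm.

90.65 mm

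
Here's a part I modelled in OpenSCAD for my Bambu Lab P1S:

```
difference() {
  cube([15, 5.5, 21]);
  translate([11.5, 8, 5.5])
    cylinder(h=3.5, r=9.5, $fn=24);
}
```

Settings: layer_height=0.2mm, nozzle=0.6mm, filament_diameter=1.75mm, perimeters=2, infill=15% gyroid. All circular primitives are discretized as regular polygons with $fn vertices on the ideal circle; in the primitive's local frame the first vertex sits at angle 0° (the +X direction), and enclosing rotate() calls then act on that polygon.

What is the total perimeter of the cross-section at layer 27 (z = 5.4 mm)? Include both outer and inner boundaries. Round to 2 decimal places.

At z = 5.4 mm: the 15×5.5 cube contributes its full rectangle (perimeter 41.00 mm); the cylinder at (11.5, 8) is absent (z outside [5.5, 9]); Taking the first minus the rest: none of the subtracted shapes is present at this height, so the 15×5.5 cube is unchanged — boundary = 41.00 mm. Overall, the cross-section is a single solid region. Total boundary length (outer) = 41.00 mm.

41.00 mm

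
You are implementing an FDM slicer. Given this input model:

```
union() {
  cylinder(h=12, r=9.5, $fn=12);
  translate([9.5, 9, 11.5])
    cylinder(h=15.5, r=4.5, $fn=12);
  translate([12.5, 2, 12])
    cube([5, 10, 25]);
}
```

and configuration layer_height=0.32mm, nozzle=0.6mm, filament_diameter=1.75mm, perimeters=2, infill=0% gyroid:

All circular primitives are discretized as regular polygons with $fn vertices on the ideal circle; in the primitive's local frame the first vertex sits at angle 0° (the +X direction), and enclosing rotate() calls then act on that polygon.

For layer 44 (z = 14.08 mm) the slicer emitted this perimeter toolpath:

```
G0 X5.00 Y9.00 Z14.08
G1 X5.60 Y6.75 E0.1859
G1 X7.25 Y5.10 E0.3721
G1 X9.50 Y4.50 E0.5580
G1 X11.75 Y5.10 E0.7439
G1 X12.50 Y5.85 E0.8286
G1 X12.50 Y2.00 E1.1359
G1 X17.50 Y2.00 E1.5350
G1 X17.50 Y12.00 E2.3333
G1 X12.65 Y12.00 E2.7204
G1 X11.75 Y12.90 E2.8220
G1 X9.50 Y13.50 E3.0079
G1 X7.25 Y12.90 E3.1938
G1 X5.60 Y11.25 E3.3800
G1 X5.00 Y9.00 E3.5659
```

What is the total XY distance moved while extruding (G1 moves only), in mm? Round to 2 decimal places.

Sum the Euclidean lengths of each G1 segment: total = 44.67 mm.

44.67 mm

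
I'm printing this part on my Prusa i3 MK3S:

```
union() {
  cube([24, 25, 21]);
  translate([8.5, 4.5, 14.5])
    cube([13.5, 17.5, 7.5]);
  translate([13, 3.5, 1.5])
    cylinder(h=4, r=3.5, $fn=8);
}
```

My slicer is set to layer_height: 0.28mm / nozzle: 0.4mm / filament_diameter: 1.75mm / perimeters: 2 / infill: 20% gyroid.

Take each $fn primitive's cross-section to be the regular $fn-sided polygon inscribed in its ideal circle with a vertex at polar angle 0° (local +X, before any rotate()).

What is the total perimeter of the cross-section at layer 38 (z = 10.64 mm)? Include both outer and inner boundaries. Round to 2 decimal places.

At z = 10.64 mm: the cube is present — its section is the full 24×25 rectangle (perimeter 98.00 mm); the cube at (8.5, 4.5) does not reach this height (z outside [14.5, 22]); the cylinder at (13, 3.5) is not intersected at this z (z outside [1.5, 5.5]); Taking the union: only the 24×25 cube is present, so the union is just that shape — boundary = 98.00 mm. Overall, the cross-section is a single solid region. Total boundary length (outer) = 98.00 mm.

98.00 mm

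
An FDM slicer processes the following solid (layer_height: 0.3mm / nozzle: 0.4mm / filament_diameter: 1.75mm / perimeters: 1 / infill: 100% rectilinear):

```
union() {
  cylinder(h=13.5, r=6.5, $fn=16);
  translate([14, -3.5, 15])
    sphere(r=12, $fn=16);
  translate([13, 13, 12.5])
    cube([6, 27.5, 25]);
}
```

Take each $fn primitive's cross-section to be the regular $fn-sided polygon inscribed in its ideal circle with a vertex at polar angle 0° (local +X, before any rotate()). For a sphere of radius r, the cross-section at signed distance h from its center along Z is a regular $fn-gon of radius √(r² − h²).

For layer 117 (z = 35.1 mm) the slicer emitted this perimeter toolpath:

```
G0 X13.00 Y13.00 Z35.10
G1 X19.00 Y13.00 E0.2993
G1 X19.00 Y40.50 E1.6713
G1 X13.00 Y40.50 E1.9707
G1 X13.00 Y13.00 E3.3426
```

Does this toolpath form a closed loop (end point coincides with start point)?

yes

Start point (G0): (13.00, 13.00). End point (last G1): the path returns to the start — closed.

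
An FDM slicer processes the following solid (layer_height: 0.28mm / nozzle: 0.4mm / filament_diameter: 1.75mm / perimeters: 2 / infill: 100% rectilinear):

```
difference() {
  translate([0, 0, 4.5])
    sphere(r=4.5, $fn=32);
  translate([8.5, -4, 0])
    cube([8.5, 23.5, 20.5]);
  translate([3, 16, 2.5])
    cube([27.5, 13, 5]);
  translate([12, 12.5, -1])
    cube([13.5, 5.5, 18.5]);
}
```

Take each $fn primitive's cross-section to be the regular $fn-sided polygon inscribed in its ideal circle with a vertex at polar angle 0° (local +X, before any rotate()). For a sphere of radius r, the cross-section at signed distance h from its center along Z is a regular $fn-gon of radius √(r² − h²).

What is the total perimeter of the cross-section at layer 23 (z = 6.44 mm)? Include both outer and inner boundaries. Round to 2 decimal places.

At z = 6.44 mm: the sphere: section is a regular 32-gon, circumradius = √(r²−h²) = √(4.5²−1.94²) = 4.060 (perimeter = 2·32·4.060·sin(180°/32) = 25.47 mm); the 8.5×23.5 cube at (8.5, -4) contributes its full rectangle (perimeter 64.00 mm); the cube at (3, 16) is present — its section is the full 27.5×13 rectangle (perimeter 81.00 mm); the 13.5×5.5 cube at (12, 12.5) contributes its full rectangle (perimeter 38.00 mm); Taking the first minus the rest: starting from the r=4.5 sphere, the 8.5×23.5 cube at (8.5, -4) misses the remaining region (no effect); the 27.5×13 cube at (3, 16) misses the remaining region (no effect); the 13.5×5.5 cube at (12, 12.5) misses the remaining region (no effect) — boundary = 25.47 mm. Overall, the cross-section is a single solid region. Total boundary length (outer) = 25.47 mm.

25.47 mm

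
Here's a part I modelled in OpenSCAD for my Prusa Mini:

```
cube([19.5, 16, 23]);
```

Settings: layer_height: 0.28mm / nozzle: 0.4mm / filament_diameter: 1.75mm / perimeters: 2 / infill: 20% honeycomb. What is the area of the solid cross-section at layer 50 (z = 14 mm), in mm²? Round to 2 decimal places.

312.00 mm²

At z = 14 mm: the 19.5×16 cube contributes its full rectangle (area 312.00 mm²). Overall, the cross-section is a single solid region. Net area = 312.00 mm².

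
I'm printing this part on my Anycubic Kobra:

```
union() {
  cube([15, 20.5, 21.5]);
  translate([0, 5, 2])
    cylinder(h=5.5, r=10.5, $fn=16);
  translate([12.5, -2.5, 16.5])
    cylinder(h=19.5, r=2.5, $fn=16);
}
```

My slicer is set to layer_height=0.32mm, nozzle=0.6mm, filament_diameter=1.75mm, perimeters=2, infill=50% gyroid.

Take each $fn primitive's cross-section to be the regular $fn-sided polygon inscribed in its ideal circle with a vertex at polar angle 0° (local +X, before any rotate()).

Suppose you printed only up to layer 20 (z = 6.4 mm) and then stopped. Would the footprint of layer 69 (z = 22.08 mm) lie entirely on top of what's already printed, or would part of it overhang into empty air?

Compare the two slices. At z = 6.4: the cube (footprint 15×20.5) is included at this height (area 307.50 mm²); the r=10.5 cylinder at (0, 5) contributes a regular 16-gon of circumradius 10.5 (area = (16/2)·10.500²·sin(360°/16) = 337.53 mm²); the cylinder at (12.5, -2.5) does not reach this height (z outside [16.5, 36]); Combining (union): the regions partially overlap — summed areas 645.03 mm² minus the doubly-counted overlap 134.17 mm² gives 510.86 mm² — area = 510.86 mm². At z = 22.08: the cube is absent (z outside [0, 21.5]); the cylinder at (0, 5) is absent (z outside [2, 7.5]); the r=2.5 cylinder at (12.5, -2.5) contributes a regular 16-gon of circumradius 2.5 (area = (16/2)·2.500²·sin(360°/16) = 19.13 mm²); Merging all regions: only the r=2.5 cylinder at (12.5, -2.5) is present, so the union is just that shape — area = 19.13 mm². Checking containment: at z = 22.08 the cross-section extends beyond the z = 6.4 cross-section by about 19.13 mm².

part overhangs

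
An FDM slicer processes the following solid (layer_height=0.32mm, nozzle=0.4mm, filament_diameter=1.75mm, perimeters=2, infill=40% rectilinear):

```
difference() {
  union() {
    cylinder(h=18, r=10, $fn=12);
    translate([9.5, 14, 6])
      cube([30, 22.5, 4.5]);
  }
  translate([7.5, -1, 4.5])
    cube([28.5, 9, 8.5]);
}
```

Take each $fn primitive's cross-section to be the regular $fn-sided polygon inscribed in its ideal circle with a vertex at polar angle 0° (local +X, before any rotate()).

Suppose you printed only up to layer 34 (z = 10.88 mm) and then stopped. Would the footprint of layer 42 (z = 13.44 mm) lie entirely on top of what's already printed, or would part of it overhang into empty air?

Compare the two slices. At z = 10.88: the cylinder: section is a regular 12-gon, circumradius r=10 (area = (12/2)·10.000²·sin(360°/12) = 300.00 mm²); the cube at (9.5, 14) is not intersected at this z (z outside [6, 10.5]); Taking the union: only the r=10 cylinder is present, so the union is just that shape — area = 300.00 mm²; the cube at (7.5, -1) (footprint 28.5×9) is included at this height (area 256.50 mm²); After the difference (first − rest): starting from that combined region (300.00 mm²), the 28.5×9 cube at (7.5, -1) partially overlaps it — only the 12.19 mm² overlap (of its 256.50 mm²) is removed, clipping the outline — area = 287.81 mm². At z = 13.44: the r=10 cylinder contributes a regular 12-gon of circumradius 10 (area = (12/2)·10.000²·sin(360°/12) = 300.00 mm²); the cube at (9.5, 14) is absent (z outside [6, 10.5]); Taking the union: only the r=10 cylinder is present, so the union is just that shape — area = 300.00 mm²; the cube at (7.5, -1) is absent (z outside [4.5, 13]); Taking the first minus the rest: none of the subtracted shapes is present at this height, so the result so far is unchanged — area = 300.00 mm². Checking containment: at z = 13.44 the cross-section extends beyond the z = 10.88 cross-section by about 12.19 mm².

part overhangs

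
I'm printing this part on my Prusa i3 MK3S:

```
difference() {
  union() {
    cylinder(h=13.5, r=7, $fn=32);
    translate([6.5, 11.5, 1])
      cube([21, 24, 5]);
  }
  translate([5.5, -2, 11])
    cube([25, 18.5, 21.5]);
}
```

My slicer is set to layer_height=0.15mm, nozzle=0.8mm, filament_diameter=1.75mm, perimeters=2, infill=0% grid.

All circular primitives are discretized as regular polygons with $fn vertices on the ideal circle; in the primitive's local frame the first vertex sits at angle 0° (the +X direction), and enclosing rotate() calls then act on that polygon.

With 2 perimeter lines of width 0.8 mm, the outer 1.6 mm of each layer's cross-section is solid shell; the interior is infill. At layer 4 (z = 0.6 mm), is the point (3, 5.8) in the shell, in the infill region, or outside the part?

At z = 0.6 mm: the cylinder: section is a regular 32-gon, circumradius r=7; the cube at (6.5, 11.5) is absent (z outside [1, 6]); Taking the union: only the r=7 cylinder is present, so the union is just that shape — 1 connected region; the cube at (5.5, -2) is not intersected at this z (z outside [11, 32.5]); After the difference (first − rest): none of the subtracted shapes is present at this height, so that combined region is unchanged — 1 connected region. Overall, the cross-section is a single solid region. The nearest boundary edge runs (3.89, 5.82)→(2.68, 6.47); distance from the point to it = 0.44 mm. The point is inside the cross-section, 0.44 mm from the nearest boundary — within the 1.6 mm shell band (2 × 0.8).

shell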